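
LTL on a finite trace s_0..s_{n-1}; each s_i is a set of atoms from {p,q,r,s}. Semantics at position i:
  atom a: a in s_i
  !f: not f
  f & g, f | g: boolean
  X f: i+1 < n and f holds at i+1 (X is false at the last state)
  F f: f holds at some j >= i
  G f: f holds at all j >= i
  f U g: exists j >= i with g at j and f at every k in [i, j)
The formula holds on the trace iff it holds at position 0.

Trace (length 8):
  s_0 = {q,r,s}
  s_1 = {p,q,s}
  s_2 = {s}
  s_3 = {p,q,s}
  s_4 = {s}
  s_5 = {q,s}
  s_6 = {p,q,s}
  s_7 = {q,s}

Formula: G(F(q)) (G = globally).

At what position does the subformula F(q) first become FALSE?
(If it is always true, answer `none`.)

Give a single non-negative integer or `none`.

s_0={q,r,s}: F(q)=True q=True
s_1={p,q,s}: F(q)=True q=True
s_2={s}: F(q)=True q=False
s_3={p,q,s}: F(q)=True q=True
s_4={s}: F(q)=True q=False
s_5={q,s}: F(q)=True q=True
s_6={p,q,s}: F(q)=True q=True
s_7={q,s}: F(q)=True q=True
G(F(q)) holds globally = True
No violation — formula holds at every position.

Answer: none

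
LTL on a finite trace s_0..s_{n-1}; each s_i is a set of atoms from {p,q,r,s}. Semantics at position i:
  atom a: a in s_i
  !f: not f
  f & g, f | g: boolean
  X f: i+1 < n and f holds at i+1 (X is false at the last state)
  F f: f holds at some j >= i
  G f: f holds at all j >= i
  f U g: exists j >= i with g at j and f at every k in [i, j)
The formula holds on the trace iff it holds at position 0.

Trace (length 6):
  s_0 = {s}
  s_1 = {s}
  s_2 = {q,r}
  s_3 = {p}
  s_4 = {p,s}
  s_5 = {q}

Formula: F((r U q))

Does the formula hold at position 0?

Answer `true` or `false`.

s_0={s}: F((r U q))=True (r U q)=False r=False q=False
s_1={s}: F((r U q))=True (r U q)=False r=False q=False
s_2={q,r}: F((r U q))=True (r U q)=True r=True q=True
s_3={p}: F((r U q))=True (r U q)=False r=False q=False
s_4={p,s}: F((r U q))=True (r U q)=False r=False q=False
s_5={q}: F((r U q))=True (r U q)=True r=False q=True

Answer: true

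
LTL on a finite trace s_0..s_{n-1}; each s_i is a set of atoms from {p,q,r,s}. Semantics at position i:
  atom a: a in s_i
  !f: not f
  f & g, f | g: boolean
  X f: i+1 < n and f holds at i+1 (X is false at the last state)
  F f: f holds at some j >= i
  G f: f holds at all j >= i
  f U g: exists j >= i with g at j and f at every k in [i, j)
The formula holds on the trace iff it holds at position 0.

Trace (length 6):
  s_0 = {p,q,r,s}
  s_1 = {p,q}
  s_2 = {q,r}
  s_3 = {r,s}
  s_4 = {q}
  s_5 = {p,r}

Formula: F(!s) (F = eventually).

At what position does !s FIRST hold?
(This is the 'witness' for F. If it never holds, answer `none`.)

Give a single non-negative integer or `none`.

Answer: 1

Derivation:
s_0={p,q,r,s}: !s=False s=True
s_1={p,q}: !s=True s=False
s_2={q,r}: !s=True s=False
s_3={r,s}: !s=False s=True
s_4={q}: !s=True s=False
s_5={p,r}: !s=True s=False
F(!s) holds; first witness at position 1.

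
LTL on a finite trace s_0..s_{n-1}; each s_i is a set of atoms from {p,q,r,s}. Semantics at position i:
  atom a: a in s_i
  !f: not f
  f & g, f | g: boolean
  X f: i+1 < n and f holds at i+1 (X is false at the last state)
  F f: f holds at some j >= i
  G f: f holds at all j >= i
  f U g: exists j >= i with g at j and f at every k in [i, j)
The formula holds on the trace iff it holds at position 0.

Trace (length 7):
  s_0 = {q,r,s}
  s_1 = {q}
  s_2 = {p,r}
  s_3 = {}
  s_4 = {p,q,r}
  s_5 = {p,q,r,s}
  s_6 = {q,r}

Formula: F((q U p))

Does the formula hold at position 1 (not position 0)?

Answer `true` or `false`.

Answer: true

Derivation:
s_0={q,r,s}: F((q U p))=True (q U p)=True q=True p=False
s_1={q}: F((q U p))=True (q U p)=True q=True p=False
s_2={p,r}: F((q U p))=True (q U p)=True q=False p=True
s_3={}: F((q U p))=True (q U p)=False q=False p=False
s_4={p,q,r}: F((q U p))=True (q U p)=True q=True p=True
s_5={p,q,r,s}: F((q U p))=True (q U p)=True q=True p=True
s_6={q,r}: F((q U p))=False (q U p)=False q=True p=False
Evaluating at position 1: result = True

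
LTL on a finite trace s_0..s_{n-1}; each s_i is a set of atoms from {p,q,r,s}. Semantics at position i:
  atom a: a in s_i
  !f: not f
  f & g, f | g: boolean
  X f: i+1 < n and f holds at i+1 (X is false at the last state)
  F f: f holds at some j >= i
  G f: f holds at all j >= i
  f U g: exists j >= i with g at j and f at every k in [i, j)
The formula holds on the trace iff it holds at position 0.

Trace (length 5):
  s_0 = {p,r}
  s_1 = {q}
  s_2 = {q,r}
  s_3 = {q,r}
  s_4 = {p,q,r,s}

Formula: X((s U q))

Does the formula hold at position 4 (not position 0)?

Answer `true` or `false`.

Answer: false

Derivation:
s_0={p,r}: X((s U q))=True (s U q)=False s=False q=False
s_1={q}: X((s U q))=True (s U q)=True s=False q=True
s_2={q,r}: X((s U q))=True (s U q)=True s=False q=True
s_3={q,r}: X((s U q))=True (s U q)=True s=False q=True
s_4={p,q,r,s}: X((s U q))=False (s U q)=True s=True q=True
Evaluating at position 4: result = False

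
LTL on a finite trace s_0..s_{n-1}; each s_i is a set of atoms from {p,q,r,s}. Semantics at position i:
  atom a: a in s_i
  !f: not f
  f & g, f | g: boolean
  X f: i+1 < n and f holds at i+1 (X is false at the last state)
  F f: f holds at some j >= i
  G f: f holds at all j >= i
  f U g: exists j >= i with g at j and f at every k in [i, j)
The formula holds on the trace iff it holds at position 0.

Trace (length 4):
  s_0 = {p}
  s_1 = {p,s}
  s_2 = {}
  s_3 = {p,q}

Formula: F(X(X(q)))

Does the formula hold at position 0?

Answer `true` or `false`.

Answer: true

Derivation:
s_0={p}: F(X(X(q)))=True X(X(q))=False X(q)=False q=False
s_1={p,s}: F(X(X(q)))=True X(X(q))=True X(q)=False q=False
s_2={}: F(X(X(q)))=False X(X(q))=False X(q)=True q=False
s_3={p,q}: F(X(X(q)))=False X(X(q))=False X(q)=False q=True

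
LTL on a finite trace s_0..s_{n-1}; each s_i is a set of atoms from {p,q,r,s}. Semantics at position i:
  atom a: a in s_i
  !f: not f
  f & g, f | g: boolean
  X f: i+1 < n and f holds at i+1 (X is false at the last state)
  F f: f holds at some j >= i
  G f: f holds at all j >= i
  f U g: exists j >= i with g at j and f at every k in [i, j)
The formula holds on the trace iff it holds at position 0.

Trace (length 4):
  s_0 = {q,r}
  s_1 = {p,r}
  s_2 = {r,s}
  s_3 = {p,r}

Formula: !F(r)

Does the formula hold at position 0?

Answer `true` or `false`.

s_0={q,r}: !F(r)=False F(r)=True r=True
s_1={p,r}: !F(r)=False F(r)=True r=True
s_2={r,s}: !F(r)=False F(r)=True r=True
s_3={p,r}: !F(r)=False F(r)=True r=True

Answer: false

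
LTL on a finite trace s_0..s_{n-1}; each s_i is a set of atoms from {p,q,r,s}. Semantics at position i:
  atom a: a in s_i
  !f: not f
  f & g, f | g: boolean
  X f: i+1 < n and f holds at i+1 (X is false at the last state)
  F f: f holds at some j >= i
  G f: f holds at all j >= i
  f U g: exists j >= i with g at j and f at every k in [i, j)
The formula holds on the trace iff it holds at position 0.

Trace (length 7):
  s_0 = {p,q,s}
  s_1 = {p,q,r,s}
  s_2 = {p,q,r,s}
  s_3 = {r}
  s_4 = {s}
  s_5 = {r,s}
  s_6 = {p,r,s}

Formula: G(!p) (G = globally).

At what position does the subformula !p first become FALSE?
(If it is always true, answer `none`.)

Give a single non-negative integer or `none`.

s_0={p,q,s}: !p=False p=True
s_1={p,q,r,s}: !p=False p=True
s_2={p,q,r,s}: !p=False p=True
s_3={r}: !p=True p=False
s_4={s}: !p=True p=False
s_5={r,s}: !p=True p=False
s_6={p,r,s}: !p=False p=True
G(!p) holds globally = False
First violation at position 0.

Answer: 0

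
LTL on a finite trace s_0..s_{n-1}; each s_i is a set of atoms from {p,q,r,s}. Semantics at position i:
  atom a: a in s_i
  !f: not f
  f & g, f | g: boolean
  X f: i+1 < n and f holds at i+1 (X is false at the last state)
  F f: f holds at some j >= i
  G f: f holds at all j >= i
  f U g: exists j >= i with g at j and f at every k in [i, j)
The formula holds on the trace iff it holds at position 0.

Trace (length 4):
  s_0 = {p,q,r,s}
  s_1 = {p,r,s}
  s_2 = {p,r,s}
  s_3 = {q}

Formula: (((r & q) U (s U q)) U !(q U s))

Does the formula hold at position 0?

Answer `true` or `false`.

s_0={p,q,r,s}: (((r & q) U (s U q)) U !(q U s))=True ((r & q) U (s U q))=True (r & q)=True r=True q=True (s U q)=True s=True !(q U s)=False (q U s)=True
s_1={p,r,s}: (((r & q) U (s U q)) U !(q U s))=True ((r & q) U (s U q))=True (r & q)=False r=True q=False (s U q)=True s=True !(q U s)=False (q U s)=True
s_2={p,r,s}: (((r & q) U (s U q)) U !(q U s))=True ((r & q) U (s U q))=True (r & q)=False r=True q=False (s U q)=True s=True !(q U s)=False (q U s)=True
s_3={q}: (((r & q) U (s U q)) U !(q U s))=True ((r & q) U (s U q))=True (r & q)=False r=False q=True (s U q)=True s=False !(q U s)=True (q U s)=False

Answer: true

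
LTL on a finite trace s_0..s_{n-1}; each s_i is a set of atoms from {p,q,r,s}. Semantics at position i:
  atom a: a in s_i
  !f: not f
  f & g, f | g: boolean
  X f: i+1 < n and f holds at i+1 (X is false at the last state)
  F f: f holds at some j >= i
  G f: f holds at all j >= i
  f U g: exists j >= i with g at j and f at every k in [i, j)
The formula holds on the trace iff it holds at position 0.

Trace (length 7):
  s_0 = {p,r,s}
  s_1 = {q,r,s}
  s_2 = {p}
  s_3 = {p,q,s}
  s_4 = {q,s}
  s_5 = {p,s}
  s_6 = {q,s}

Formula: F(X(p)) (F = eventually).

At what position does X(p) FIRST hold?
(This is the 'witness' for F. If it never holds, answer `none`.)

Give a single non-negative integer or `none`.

s_0={p,r,s}: X(p)=False p=True
s_1={q,r,s}: X(p)=True p=False
s_2={p}: X(p)=True p=True
s_3={p,q,s}: X(p)=False p=True
s_4={q,s}: X(p)=True p=False
s_5={p,s}: X(p)=False p=True
s_6={q,s}: X(p)=False p=False
F(X(p)) holds; first witness at position 1.

Answer: 1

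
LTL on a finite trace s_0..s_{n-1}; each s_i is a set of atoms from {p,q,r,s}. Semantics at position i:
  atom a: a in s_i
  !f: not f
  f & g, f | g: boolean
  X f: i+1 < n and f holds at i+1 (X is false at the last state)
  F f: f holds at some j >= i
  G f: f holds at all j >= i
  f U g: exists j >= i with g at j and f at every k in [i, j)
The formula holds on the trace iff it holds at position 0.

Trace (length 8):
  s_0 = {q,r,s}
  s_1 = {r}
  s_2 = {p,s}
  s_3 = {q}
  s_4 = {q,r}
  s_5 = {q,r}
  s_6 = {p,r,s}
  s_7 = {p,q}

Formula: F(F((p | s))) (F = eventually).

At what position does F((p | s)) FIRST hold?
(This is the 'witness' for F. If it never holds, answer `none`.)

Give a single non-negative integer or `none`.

s_0={q,r,s}: F((p | s))=True (p | s)=True p=False s=True
s_1={r}: F((p | s))=True (p | s)=False p=False s=False
s_2={p,s}: F((p | s))=True (p | s)=True p=True s=True
s_3={q}: F((p | s))=True (p | s)=False p=False s=False
s_4={q,r}: F((p | s))=True (p | s)=False p=False s=False
s_5={q,r}: F((p | s))=True (p | s)=False p=False s=False
s_6={p,r,s}: F((p | s))=True (p | s)=True p=True s=True
s_7={p,q}: F((p | s))=True (p | s)=True p=True s=False
F(F((p | s))) holds; first witness at position 0.

Answer: 0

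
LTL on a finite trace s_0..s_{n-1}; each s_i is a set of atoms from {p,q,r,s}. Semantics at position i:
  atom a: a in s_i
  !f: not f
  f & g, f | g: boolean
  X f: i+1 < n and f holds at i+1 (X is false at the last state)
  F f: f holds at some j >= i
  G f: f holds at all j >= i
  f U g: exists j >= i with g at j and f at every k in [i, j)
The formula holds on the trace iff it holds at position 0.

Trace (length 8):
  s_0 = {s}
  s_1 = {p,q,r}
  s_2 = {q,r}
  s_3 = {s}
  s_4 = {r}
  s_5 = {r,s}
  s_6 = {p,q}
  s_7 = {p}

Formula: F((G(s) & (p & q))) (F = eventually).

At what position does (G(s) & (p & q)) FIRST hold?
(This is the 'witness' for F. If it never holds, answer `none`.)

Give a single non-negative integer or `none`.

s_0={s}: (G(s) & (p & q))=False G(s)=False s=True (p & q)=False p=False q=False
s_1={p,q,r}: (G(s) & (p & q))=False G(s)=False s=False (p & q)=True p=True q=True
s_2={q,r}: (G(s) & (p & q))=False G(s)=False s=False (p & q)=False p=False q=True
s_3={s}: (G(s) & (p & q))=False G(s)=False s=True (p & q)=False p=False q=False
s_4={r}: (G(s) & (p & q))=False G(s)=False s=False (p & q)=False p=False q=False
s_5={r,s}: (G(s) & (p & q))=False G(s)=False s=True (p & q)=False p=False q=False
s_6={p,q}: (G(s) & (p & q))=False G(s)=False s=False (p & q)=True p=True q=True
s_7={p}: (G(s) & (p & q))=False G(s)=False s=False (p & q)=False p=True q=False
F((G(s) & (p & q))) does not hold (no witness exists).

Answer: none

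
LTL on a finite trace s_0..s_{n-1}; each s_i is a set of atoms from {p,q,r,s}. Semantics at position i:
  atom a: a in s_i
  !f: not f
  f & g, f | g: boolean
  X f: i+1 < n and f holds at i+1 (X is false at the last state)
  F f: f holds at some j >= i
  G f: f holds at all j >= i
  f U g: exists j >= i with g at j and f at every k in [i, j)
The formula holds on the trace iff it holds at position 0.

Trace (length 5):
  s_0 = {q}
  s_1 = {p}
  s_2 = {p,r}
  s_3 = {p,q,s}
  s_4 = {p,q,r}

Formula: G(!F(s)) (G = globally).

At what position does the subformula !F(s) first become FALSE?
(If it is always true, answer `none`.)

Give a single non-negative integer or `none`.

s_0={q}: !F(s)=False F(s)=True s=False
s_1={p}: !F(s)=False F(s)=True s=False
s_2={p,r}: !F(s)=False F(s)=True s=False
s_3={p,q,s}: !F(s)=False F(s)=True s=True
s_4={p,q,r}: !F(s)=True F(s)=False s=False
G(!F(s)) holds globally = False
First violation at position 0.

Answer: 0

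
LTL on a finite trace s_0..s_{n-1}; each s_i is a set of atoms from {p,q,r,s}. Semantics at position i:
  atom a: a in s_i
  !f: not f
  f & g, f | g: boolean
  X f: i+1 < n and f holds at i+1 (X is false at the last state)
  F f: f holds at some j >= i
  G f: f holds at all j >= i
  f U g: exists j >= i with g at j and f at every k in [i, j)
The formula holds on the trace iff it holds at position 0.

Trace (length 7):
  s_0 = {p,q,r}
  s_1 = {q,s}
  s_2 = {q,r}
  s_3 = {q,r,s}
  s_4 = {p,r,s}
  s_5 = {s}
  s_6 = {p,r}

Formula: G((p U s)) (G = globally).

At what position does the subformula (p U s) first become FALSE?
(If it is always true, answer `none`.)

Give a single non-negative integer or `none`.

Answer: 2

Derivation:
s_0={p,q,r}: (p U s)=True p=True s=False
s_1={q,s}: (p U s)=True p=False s=True
s_2={q,r}: (p U s)=False p=False s=False
s_3={q,r,s}: (p U s)=True p=False s=True
s_4={p,r,s}: (p U s)=True p=True s=True
s_5={s}: (p U s)=True p=False s=True
s_6={p,r}: (p U s)=False p=True s=False
G((p U s)) holds globally = False
First violation at position 2.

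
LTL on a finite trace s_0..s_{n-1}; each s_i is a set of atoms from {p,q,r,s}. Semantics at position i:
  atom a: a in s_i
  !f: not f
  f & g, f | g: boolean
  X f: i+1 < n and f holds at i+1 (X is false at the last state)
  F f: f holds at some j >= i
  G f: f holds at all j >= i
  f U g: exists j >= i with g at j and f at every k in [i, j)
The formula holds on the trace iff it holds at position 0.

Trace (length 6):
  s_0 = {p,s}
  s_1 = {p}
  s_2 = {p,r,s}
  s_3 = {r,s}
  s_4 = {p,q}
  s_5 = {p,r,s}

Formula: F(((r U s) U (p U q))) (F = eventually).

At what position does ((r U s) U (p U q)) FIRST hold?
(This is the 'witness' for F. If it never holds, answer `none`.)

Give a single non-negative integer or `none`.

s_0={p,s}: ((r U s) U (p U q))=False (r U s)=True r=False s=True (p U q)=False p=True q=False
s_1={p}: ((r U s) U (p U q))=False (r U s)=False r=False s=False (p U q)=False p=True q=False
s_2={p,r,s}: ((r U s) U (p U q))=True (r U s)=True r=True s=True (p U q)=False p=True q=False
s_3={r,s}: ((r U s) U (p U q))=True (r U s)=True r=True s=True (p U q)=False p=False q=False
s_4={p,q}: ((r U s) U (p U q))=True (r U s)=False r=False s=False (p U q)=True p=True q=True
s_5={p,r,s}: ((r U s) U (p U q))=False (r U s)=True r=True s=True (p U q)=False p=True q=False
F(((r U s) U (p U q))) holds; first witness at position 2.

Answer: 2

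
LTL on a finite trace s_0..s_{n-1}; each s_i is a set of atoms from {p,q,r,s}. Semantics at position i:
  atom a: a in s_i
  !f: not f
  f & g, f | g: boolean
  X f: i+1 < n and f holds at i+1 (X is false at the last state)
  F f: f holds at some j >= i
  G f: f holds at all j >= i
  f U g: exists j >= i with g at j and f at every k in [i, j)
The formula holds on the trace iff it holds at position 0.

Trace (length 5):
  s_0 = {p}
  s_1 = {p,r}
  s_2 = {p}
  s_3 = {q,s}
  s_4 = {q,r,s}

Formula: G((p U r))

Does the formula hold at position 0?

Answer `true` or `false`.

s_0={p}: G((p U r))=False (p U r)=True p=True r=False
s_1={p,r}: G((p U r))=False (p U r)=True p=True r=True
s_2={p}: G((p U r))=False (p U r)=False p=True r=False
s_3={q,s}: G((p U r))=False (p U r)=False p=False r=False
s_4={q,r,s}: G((p U r))=True (p U r)=True p=False r=True

Answer: false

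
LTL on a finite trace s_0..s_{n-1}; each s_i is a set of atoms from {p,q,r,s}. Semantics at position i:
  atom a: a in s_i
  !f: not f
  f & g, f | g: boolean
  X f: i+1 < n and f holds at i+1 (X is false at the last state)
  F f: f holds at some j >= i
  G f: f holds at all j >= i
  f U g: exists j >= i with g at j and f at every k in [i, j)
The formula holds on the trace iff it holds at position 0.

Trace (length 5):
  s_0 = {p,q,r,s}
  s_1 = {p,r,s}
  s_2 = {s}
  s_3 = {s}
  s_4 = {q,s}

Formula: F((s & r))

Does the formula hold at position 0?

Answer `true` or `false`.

s_0={p,q,r,s}: F((s & r))=True (s & r)=True s=True r=True
s_1={p,r,s}: F((s & r))=True (s & r)=True s=True r=True
s_2={s}: F((s & r))=False (s & r)=False s=True r=False
s_3={s}: F((s & r))=False (s & r)=False s=True r=False
s_4={q,s}: F((s & r))=False (s & r)=False s=True r=False

Answer: true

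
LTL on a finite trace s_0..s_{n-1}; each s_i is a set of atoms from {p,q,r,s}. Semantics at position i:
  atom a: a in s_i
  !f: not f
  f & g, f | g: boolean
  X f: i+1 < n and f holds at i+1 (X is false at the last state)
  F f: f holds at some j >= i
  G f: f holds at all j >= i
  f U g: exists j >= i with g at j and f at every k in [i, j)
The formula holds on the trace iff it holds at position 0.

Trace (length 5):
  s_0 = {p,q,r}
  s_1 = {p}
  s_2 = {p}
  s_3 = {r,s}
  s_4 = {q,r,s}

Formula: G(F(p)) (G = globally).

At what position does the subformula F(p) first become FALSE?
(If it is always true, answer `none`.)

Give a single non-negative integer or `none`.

s_0={p,q,r}: F(p)=True p=True
s_1={p}: F(p)=True p=True
s_2={p}: F(p)=True p=True
s_3={r,s}: F(p)=False p=False
s_4={q,r,s}: F(p)=False p=False
G(F(p)) holds globally = False
First violation at position 3.

Answer: 3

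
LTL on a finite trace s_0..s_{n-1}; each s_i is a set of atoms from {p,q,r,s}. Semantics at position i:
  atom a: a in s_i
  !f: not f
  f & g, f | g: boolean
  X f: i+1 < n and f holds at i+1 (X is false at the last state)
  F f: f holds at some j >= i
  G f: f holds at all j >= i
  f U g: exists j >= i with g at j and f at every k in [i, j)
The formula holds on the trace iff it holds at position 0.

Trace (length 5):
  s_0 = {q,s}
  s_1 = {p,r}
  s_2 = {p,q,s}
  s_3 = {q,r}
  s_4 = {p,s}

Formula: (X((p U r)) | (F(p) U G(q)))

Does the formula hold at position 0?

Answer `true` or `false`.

s_0={q,s}: (X((p U r)) | (F(p) U G(q)))=True X((p U r))=True (p U r)=False p=False r=False (F(p) U G(q))=False F(p)=True G(q)=False q=True
s_1={p,r}: (X((p U r)) | (F(p) U G(q)))=True X((p U r))=True (p U r)=True p=True r=True (F(p) U G(q))=False F(p)=True G(q)=False q=False
s_2={p,q,s}: (X((p U r)) | (F(p) U G(q)))=True X((p U r))=True (p U r)=True p=True r=False (F(p) U G(q))=False F(p)=True G(q)=False q=True
s_3={q,r}: (X((p U r)) | (F(p) U G(q)))=False X((p U r))=False (p U r)=True p=False r=True (F(p) U G(q))=False F(p)=True G(q)=False q=True
s_4={p,s}: (X((p U r)) | (F(p) U G(q)))=False X((p U r))=False (p U r)=False p=True r=False (F(p) U G(q))=False F(p)=True G(q)=False q=False

Answer: true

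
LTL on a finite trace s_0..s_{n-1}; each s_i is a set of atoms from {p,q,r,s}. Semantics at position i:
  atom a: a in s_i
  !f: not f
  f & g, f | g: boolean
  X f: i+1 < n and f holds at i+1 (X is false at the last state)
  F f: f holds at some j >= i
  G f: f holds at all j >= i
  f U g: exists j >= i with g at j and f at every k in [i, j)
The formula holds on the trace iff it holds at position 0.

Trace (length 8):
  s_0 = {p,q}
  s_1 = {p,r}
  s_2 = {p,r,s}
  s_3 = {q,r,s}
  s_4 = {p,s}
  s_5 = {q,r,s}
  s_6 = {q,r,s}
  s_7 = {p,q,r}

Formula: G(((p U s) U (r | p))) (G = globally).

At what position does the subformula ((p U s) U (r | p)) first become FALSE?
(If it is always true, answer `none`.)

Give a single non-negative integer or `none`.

Answer: none

Derivation:
s_0={p,q}: ((p U s) U (r | p))=True (p U s)=True p=True s=False (r | p)=True r=False
s_1={p,r}: ((p U s) U (r | p))=True (p U s)=True p=True s=False (r | p)=True r=True
s_2={p,r,s}: ((p U s) U (r | p))=True (p U s)=True p=True s=True (r | p)=True r=True
s_3={q,r,s}: ((p U s) U (r | p))=True (p U s)=True p=False s=True (r | p)=True r=True
s_4={p,s}: ((p U s) U (r | p))=True (p U s)=True p=True s=True (r | p)=True r=False
s_5={q,r,s}: ((p U s) U (r | p))=True (p U s)=True p=False s=True (r | p)=True r=True
s_6={q,r,s}: ((p U s) U (r | p))=True (p U s)=True p=False s=True (r | p)=True r=True
s_7={p,q,r}: ((p U s) U (r | p))=True (p U s)=False p=True s=False (r | p)=True r=True
G(((p U s) U (r | p))) holds globally = True
No violation — formula holds at every position.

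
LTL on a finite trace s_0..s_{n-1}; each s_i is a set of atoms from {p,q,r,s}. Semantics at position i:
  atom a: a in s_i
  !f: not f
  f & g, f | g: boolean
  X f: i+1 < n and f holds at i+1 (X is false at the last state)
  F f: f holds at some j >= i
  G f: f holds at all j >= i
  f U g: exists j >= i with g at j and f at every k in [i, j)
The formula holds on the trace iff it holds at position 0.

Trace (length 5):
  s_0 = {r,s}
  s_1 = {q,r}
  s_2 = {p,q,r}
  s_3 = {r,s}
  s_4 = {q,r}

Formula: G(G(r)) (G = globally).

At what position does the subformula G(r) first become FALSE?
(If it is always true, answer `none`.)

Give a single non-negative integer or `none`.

Answer: none

Derivation:
s_0={r,s}: G(r)=True r=True
s_1={q,r}: G(r)=True r=True
s_2={p,q,r}: G(r)=True r=True
s_3={r,s}: G(r)=True r=True
s_4={q,r}: G(r)=True r=True
G(G(r)) holds globally = True
No violation — formula holds at every position.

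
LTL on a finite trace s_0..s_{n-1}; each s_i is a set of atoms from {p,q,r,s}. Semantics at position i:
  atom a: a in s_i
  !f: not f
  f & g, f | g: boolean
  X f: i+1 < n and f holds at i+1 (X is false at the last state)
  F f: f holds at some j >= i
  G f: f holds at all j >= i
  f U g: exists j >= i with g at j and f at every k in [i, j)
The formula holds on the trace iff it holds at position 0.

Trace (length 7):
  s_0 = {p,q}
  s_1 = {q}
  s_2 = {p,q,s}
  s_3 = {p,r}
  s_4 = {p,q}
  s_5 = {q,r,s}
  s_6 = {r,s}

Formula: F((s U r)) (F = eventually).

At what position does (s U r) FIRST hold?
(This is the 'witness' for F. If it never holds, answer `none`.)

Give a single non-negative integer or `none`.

Answer: 2

Derivation:
s_0={p,q}: (s U r)=False s=False r=False
s_1={q}: (s U r)=False s=False r=False
s_2={p,q,s}: (s U r)=True s=True r=False
s_3={p,r}: (s U r)=True s=False r=True
s_4={p,q}: (s U r)=False s=False r=False
s_5={q,r,s}: (s U r)=True s=True r=True
s_6={r,s}: (s U r)=True s=True r=True
F((s U r)) holds; first witness at position 2.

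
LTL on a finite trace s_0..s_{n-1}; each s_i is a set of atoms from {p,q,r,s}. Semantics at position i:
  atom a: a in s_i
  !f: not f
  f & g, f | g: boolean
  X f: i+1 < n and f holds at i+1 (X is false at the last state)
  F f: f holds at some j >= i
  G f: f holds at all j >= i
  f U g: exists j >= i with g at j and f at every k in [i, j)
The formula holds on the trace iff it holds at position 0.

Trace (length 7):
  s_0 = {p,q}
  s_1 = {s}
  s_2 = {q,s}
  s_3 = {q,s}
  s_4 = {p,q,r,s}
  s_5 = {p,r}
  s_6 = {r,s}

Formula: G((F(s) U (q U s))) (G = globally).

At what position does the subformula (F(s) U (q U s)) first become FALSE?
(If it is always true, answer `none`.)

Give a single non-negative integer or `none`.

Answer: none

Derivation:
s_0={p,q}: (F(s) U (q U s))=True F(s)=True s=False (q U s)=True q=True
s_1={s}: (F(s) U (q U s))=True F(s)=True s=True (q U s)=True q=False
s_2={q,s}: (F(s) U (q U s))=True F(s)=True s=True (q U s)=True q=True
s_3={q,s}: (F(s) U (q U s))=True F(s)=True s=True (q U s)=True q=True
s_4={p,q,r,s}: (F(s) U (q U s))=True F(s)=True s=True (q U s)=True q=True
s_5={p,r}: (F(s) U (q U s))=True F(s)=True s=False (q U s)=False q=False
s_6={r,s}: (F(s) U (q U s))=True F(s)=True s=True (q U s)=True q=False
G((F(s) U (q U s))) holds globally = True
No violation — formula holds at every position.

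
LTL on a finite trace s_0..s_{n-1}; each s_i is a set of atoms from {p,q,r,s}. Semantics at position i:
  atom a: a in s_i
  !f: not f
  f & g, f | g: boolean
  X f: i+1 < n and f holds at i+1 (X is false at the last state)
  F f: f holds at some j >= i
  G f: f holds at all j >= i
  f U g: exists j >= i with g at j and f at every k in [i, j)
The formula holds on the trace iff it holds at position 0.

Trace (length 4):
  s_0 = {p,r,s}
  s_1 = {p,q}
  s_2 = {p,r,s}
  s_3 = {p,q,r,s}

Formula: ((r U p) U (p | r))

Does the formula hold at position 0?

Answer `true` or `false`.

Answer: true

Derivation:
s_0={p,r,s}: ((r U p) U (p | r))=True (r U p)=True r=True p=True (p | r)=True
s_1={p,q}: ((r U p) U (p | r))=True (r U p)=True r=False p=True (p | r)=True
s_2={p,r,s}: ((r U p) U (p | r))=True (r U p)=True r=True p=True (p | r)=True
s_3={p,q,r,s}: ((r U p) U (p | r))=True (r U p)=True r=True p=True (p | r)=True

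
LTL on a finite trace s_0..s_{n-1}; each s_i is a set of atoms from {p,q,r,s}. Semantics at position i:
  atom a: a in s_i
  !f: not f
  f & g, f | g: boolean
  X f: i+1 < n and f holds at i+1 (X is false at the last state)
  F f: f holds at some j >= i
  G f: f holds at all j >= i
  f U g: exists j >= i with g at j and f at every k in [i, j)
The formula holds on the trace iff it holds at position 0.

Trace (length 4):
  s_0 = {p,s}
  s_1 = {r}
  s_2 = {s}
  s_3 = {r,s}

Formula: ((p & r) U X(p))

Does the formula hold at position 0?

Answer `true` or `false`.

s_0={p,s}: ((p & r) U X(p))=False (p & r)=False p=True r=False X(p)=False
s_1={r}: ((p & r) U X(p))=False (p & r)=False p=False r=True X(p)=False
s_2={s}: ((p & r) U X(p))=False (p & r)=False p=False r=False X(p)=False
s_3={r,s}: ((p & r) U X(p))=False (p & r)=False p=False r=True X(p)=False

Answer: false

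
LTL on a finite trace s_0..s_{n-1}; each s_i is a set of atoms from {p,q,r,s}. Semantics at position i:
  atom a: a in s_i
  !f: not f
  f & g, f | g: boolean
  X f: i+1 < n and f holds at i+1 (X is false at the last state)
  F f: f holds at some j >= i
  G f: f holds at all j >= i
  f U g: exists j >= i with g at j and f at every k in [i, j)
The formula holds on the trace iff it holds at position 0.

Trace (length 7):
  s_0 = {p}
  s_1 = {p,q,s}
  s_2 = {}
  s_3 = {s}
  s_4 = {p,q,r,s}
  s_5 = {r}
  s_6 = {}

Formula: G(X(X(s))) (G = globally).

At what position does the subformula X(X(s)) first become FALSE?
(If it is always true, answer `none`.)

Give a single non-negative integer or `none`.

Answer: 0

Derivation:
s_0={p}: X(X(s))=False X(s)=True s=False
s_1={p,q,s}: X(X(s))=True X(s)=False s=True
s_2={}: X(X(s))=True X(s)=True s=False
s_3={s}: X(X(s))=False X(s)=True s=True
s_4={p,q,r,s}: X(X(s))=False X(s)=False s=True
s_5={r}: X(X(s))=False X(s)=False s=False
s_6={}: X(X(s))=False X(s)=False s=False
G(X(X(s))) holds globally = False
First violation at position 0.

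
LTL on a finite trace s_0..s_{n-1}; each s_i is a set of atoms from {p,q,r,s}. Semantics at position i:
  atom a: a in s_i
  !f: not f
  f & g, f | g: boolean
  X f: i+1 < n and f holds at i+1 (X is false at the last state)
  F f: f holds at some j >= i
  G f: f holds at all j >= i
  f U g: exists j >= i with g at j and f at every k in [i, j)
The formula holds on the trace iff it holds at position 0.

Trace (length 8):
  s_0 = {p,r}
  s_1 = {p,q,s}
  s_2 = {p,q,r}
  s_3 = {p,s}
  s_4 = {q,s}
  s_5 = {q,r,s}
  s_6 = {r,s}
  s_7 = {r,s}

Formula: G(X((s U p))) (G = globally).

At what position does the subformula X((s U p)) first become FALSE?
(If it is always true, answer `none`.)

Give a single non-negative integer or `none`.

Answer: 3

Derivation:
s_0={p,r}: X((s U p))=True (s U p)=True s=False p=True
s_1={p,q,s}: X((s U p))=True (s U p)=True s=True p=True
s_2={p,q,r}: X((s U p))=True (s U p)=True s=False p=True
s_3={p,s}: X((s U p))=False (s U p)=True s=True p=True
s_4={q,s}: X((s U p))=False (s U p)=False s=True p=False
s_5={q,r,s}: X((s U p))=False (s U p)=False s=True p=False
s_6={r,s}: X((s U p))=False (s U p)=False s=True p=False
s_7={r,s}: X((s U p))=False (s U p)=False s=True p=False
G(X((s U p))) holds globally = False
First violation at position 3.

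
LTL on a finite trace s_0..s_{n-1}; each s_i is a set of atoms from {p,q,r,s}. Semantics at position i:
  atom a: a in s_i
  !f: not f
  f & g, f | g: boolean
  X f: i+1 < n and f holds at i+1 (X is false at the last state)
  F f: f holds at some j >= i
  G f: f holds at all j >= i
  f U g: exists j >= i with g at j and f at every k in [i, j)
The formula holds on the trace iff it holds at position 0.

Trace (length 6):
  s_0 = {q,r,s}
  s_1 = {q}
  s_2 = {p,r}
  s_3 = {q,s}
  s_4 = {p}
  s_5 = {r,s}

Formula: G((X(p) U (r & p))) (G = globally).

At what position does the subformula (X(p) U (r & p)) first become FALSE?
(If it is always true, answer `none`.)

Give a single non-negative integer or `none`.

s_0={q,r,s}: (X(p) U (r & p))=False X(p)=False p=False (r & p)=False r=True
s_1={q}: (X(p) U (r & p))=True X(p)=True p=False (r & p)=False r=False
s_2={p,r}: (X(p) U (r & p))=True X(p)=False p=True (r & p)=True r=True
s_3={q,s}: (X(p) U (r & p))=False X(p)=True p=False (r & p)=False r=False
s_4={p}: (X(p) U (r & p))=False X(p)=False p=True (r & p)=False r=False
s_5={r,s}: (X(p) U (r & p))=False X(p)=False p=False (r & p)=False r=True
G((X(p) U (r & p))) holds globally = False
First violation at position 0.

Answer: 0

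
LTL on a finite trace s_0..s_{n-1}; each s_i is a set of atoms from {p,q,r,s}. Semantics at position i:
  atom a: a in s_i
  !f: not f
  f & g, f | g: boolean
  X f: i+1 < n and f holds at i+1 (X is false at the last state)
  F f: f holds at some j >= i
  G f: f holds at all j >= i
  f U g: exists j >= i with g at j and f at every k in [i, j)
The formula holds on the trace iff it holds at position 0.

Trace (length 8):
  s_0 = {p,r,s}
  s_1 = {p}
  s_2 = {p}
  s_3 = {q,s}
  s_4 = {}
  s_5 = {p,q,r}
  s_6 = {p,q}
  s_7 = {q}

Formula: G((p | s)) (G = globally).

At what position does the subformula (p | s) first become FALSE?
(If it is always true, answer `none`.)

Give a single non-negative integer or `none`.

Answer: 4

Derivation:
s_0={p,r,s}: (p | s)=True p=True s=True
s_1={p}: (p | s)=True p=True s=False
s_2={p}: (p | s)=True p=True s=False
s_3={q,s}: (p | s)=True p=False s=True
s_4={}: (p | s)=False p=False s=False
s_5={p,q,r}: (p | s)=True p=True s=False
s_6={p,q}: (p | s)=True p=True s=False
s_7={q}: (p | s)=False p=False s=False
G((p | s)) holds globally = False
First violation at position 4.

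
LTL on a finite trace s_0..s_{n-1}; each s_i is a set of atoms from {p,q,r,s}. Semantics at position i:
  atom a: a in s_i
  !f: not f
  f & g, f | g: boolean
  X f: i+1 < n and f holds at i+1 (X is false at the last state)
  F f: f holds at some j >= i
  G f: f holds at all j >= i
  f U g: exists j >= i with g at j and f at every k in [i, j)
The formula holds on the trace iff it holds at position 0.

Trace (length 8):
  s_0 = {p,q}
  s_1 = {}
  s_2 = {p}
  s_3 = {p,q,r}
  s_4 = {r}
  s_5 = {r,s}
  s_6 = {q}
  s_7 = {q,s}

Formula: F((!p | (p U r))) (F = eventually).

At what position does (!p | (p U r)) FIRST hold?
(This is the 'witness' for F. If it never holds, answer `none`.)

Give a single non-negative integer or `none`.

s_0={p,q}: (!p | (p U r))=False !p=False p=True (p U r)=False r=False
s_1={}: (!p | (p U r))=True !p=True p=False (p U r)=False r=False
s_2={p}: (!p | (p U r))=True !p=False p=True (p U r)=True r=False
s_3={p,q,r}: (!p | (p U r))=True !p=False p=True (p U r)=True r=True
s_4={r}: (!p | (p U r))=True !p=True p=False (p U r)=True r=True
s_5={r,s}: (!p | (p U r))=True !p=True p=False (p U r)=True r=True
s_6={q}: (!p | (p U r))=True !p=True p=False (p U r)=False r=False
s_7={q,s}: (!p | (p U r))=True !p=True p=False (p U r)=False r=False
F((!p | (p U r))) holds; first witness at position 1.

Answer: 1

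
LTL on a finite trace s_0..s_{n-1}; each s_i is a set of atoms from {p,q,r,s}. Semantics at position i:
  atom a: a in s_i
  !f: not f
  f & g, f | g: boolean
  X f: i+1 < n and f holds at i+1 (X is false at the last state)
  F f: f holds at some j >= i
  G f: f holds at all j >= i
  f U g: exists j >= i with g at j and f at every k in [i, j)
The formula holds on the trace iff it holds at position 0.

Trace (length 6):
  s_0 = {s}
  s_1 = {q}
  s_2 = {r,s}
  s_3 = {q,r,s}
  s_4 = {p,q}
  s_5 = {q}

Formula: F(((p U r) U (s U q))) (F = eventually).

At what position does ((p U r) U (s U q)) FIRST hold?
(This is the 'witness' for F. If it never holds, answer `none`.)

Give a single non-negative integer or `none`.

Answer: 0

Derivation:
s_0={s}: ((p U r) U (s U q))=True (p U r)=False p=False r=False (s U q)=True s=True q=False
s_1={q}: ((p U r) U (s U q))=True (p U r)=False p=False r=False (s U q)=True s=False q=True
s_2={r,s}: ((p U r) U (s U q))=True (p U r)=True p=False r=True (s U q)=True s=True q=False
s_3={q,r,s}: ((p U r) U (s U q))=True (p U r)=True p=False r=True (s U q)=True s=True q=True
s_4={p,q}: ((p U r) U (s U q))=True (p U r)=False p=True r=False (s U q)=True s=False q=True
s_5={q}: ((p U r) U (s U q))=True (p U r)=False p=False r=False (s U q)=True s=False q=True
F(((p U r) U (s U q))) holds; first witness at position 0.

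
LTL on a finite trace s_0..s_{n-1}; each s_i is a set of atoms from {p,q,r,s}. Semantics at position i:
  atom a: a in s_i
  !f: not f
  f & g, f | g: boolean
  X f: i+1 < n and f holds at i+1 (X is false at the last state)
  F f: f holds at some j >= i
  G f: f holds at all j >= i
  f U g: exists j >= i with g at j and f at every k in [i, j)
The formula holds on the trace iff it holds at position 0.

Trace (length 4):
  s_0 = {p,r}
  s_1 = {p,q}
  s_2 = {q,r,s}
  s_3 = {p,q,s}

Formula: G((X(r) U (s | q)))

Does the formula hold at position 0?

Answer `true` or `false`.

s_0={p,r}: G((X(r) U (s | q)))=False (X(r) U (s | q))=False X(r)=False r=True (s | q)=False s=False q=False
s_1={p,q}: G((X(r) U (s | q)))=True (X(r) U (s | q))=True X(r)=True r=False (s | q)=True s=False q=True
s_2={q,r,s}: G((X(r) U (s | q)))=True (X(r) U (s | q))=True X(r)=False r=True (s | q)=True s=True q=True
s_3={p,q,s}: G((X(r) U (s | q)))=True (X(r) U (s | q))=True X(r)=False r=False (s | q)=True s=True q=True

Answer: false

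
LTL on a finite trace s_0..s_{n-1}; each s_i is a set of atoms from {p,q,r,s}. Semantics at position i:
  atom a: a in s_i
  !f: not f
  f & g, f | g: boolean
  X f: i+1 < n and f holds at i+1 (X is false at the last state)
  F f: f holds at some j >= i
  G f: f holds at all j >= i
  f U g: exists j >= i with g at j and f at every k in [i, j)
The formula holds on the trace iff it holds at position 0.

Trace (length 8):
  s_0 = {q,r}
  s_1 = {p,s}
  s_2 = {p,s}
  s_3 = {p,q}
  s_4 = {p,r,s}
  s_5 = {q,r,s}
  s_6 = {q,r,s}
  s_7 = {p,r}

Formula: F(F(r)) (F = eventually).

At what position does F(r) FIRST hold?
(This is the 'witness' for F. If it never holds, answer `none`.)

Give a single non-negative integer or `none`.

s_0={q,r}: F(r)=True r=True
s_1={p,s}: F(r)=True r=False
s_2={p,s}: F(r)=True r=False
s_3={p,q}: F(r)=True r=False
s_4={p,r,s}: F(r)=True r=True
s_5={q,r,s}: F(r)=True r=True
s_6={q,r,s}: F(r)=True r=True
s_7={p,r}: F(r)=True r=True
F(F(r)) holds; first witness at position 0.

Answer: 0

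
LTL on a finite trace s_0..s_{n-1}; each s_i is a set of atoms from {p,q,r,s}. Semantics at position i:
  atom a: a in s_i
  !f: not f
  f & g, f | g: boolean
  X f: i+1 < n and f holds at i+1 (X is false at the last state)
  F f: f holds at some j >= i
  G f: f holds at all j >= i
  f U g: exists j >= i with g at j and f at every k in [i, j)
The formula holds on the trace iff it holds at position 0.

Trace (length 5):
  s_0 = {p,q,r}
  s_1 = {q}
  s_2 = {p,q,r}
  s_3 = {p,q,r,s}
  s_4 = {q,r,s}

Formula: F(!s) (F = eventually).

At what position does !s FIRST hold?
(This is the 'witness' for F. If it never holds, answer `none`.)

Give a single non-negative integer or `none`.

s_0={p,q,r}: !s=True s=False
s_1={q}: !s=True s=False
s_2={p,q,r}: !s=True s=False
s_3={p,q,r,s}: !s=False s=True
s_4={q,r,s}: !s=False s=True
F(!s) holds; first witness at position 0.

Answer: 0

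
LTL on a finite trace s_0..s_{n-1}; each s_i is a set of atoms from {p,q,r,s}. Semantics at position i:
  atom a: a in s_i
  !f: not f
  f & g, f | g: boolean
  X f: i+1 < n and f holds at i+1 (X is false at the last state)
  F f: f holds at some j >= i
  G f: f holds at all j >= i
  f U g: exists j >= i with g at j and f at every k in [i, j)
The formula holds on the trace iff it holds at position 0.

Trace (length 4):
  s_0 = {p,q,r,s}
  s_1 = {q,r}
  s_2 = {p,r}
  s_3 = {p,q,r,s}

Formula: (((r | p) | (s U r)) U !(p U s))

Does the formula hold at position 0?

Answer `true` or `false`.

s_0={p,q,r,s}: (((r | p) | (s U r)) U !(p U s))=True ((r | p) | (s U r))=True (r | p)=True r=True p=True (s U r)=True s=True !(p U s)=False (p U s)=True
s_1={q,r}: (((r | p) | (s U r)) U !(p U s))=True ((r | p) | (s U r))=True (r | p)=True r=True p=False (s U r)=True s=False !(p U s)=True (p U s)=False
s_2={p,r}: (((r | p) | (s U r)) U !(p U s))=False ((r | p) | (s U r))=True (r | p)=True r=True p=True (s U r)=True s=False !(p U s)=False (p U s)=True
s_3={p,q,r,s}: (((r | p) | (s U r)) U !(p U s))=False ((r | p) | (s U r))=True (r | p)=True r=True p=True (s U r)=True s=True !(p U s)=False (p U s)=True

Answer: true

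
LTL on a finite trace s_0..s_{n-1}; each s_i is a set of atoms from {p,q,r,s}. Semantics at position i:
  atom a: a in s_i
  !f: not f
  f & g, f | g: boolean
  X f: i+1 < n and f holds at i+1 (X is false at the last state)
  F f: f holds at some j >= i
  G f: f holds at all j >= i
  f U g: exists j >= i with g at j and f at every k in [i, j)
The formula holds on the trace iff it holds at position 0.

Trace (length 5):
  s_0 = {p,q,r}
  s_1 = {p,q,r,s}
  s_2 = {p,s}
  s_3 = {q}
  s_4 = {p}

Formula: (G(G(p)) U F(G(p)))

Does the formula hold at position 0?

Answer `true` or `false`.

Answer: true

Derivation:
s_0={p,q,r}: (G(G(p)) U F(G(p)))=True G(G(p))=False G(p)=False p=True F(G(p))=True
s_1={p,q,r,s}: (G(G(p)) U F(G(p)))=True G(G(p))=False G(p)=False p=True F(G(p))=True
s_2={p,s}: (G(G(p)) U F(G(p)))=True G(G(p))=False G(p)=False p=True F(G(p))=True
s_3={q}: (G(G(p)) U F(G(p)))=True G(G(p))=False G(p)=False p=False F(G(p))=True
s_4={p}: (G(G(p)) U F(G(p)))=True G(G(p))=True G(p)=True p=True F(G(p))=True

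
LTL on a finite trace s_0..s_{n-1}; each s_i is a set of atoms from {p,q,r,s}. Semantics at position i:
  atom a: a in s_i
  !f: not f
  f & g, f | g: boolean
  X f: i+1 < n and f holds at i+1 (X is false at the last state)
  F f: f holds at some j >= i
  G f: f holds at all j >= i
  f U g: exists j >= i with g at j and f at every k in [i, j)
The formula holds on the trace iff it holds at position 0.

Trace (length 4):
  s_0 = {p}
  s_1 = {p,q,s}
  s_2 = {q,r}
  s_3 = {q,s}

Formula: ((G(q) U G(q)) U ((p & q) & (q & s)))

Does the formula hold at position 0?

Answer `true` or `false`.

Answer: false

Derivation:
s_0={p}: ((G(q) U G(q)) U ((p & q) & (q & s)))=False (G(q) U G(q))=False G(q)=False q=False ((p & q) & (q & s))=False (p & q)=False p=True (q & s)=False s=False
s_1={p,q,s}: ((G(q) U G(q)) U ((p & q) & (q & s)))=True (G(q) U G(q))=True G(q)=True q=True ((p & q) & (q & s))=True (p & q)=True p=True (q & s)=True s=True
s_2={q,r}: ((G(q) U G(q)) U ((p & q) & (q & s)))=False (G(q) U G(q))=True G(q)=True q=True ((p & q) & (q & s))=False (p & q)=False p=False (q & s)=False s=False
s_3={q,s}: ((G(q) U G(q)) U ((p & q) & (q & s)))=False (G(q) U G(q))=True G(q)=True q=True ((p & q) & (q & s))=False (p & q)=False p=False (q & s)=True s=True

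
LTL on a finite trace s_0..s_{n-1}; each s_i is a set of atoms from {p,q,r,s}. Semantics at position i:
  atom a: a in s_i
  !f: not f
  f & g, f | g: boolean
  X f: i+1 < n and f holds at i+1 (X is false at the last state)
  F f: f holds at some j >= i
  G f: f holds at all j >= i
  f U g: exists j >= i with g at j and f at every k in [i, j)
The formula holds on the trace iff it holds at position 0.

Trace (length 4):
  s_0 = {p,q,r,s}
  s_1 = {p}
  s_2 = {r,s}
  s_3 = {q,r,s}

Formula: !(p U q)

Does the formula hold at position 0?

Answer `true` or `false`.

s_0={p,q,r,s}: !(p U q)=False (p U q)=True p=True q=True
s_1={p}: !(p U q)=True (p U q)=False p=True q=False
s_2={r,s}: !(p U q)=True (p U q)=False p=False q=False
s_3={q,r,s}: !(p U q)=False (p U q)=True p=False q=True

Answer: false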